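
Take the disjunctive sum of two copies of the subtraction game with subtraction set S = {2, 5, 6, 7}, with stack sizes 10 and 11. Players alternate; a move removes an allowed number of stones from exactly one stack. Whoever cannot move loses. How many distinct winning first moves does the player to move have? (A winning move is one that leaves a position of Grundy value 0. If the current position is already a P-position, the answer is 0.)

0

All stacks use S = {2, 5, 6, 7}:
G(0) = 0
G(1) = mex{} = 0
G(2) = mex{0} = 1
G(3) = mex{0} = 1
G(4) = mex{1} = 0
G(5) = mex{1,0} = 2
G(6) = mex{0,0,0} = 1
G(7) = mex{2,1,0,0} = 3
G(8) = mex{1,1,1,0} = 2
G(9) = mex{3,0,1,1} = 2
G(10) = mex{2,2,0,1} = 3
G(11) = mex{2,1,2,0} = 3
Stack A: G(10) = 3.
Stack B: G(11) = 3.
Combined Grundy value = 3 ⊕ 3 = 0.
A winning move leaves total XOR = 0, i.e. changes one component's Grundy value g to g ⊕ X where X is the current total.
Stack A: target g' = 3⊕0 = 3, but every legal move changes the Grundy value (mex property), so 0 moves.
Stack B: target g' = 3⊕0 = 3, but every legal move changes the Grundy value (mex property), so 0 moves.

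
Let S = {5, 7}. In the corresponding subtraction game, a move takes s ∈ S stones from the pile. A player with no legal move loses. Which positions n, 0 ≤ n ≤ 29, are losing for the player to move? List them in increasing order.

G(0) = 0
G(1) = mex{} = 0
G(2) = mex{} = 0
G(3) = mex{} = 0
G(4) = mex{} = 0
G(5) = mex{0} = 1
G(6) = mex{0} = 1
G(7) = mex{0,0} = 1
G(8) = mex{0,0} = 1
G(9) = mex{0,0} = 1
G(10) = mex{1,0} = 2
G(11) = mex{1,0} = 2
G(12) = mex{1,1} = 0
G(13) = mex{1,1} = 0
G(14) = mex{1,1} = 0
G(15) = mex{2,1} = 0
G(16) = mex{2,1} = 0
G(17) = mex{0,2} = 1
G(18) = mex{0,2} = 1
G(19) = mex{0,0} = 1
G(20) = mex{0,0} = 1
G(21) = mex{0,0} = 1
G(22) = mex{1,0} = 2
G(23) = mex{1,0} = 2
G(24) = mex{1,1} = 0
G(25) = mex{1,1} = 0
G(26) = mex{1,1} = 0
G(27) = mex{2,1} = 0
G(28) = mex{2,1} = 0
G(29) = mex{0,2} = 1
P-positions are exactly the n with G(n) = 0.

0, 1, 2, 3, 4, 12, 13, 14, 15, 16, 24, 25, 26, 27, 28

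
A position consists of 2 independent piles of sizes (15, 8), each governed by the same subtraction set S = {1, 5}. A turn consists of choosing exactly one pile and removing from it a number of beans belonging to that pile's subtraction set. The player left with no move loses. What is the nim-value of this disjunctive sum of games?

All piles use S = {1, 5}:
G(0) = 0
G(1) = mex{0} = 1
G(2) = mex{1} = 0
G(3) = mex{0} = 1
G(4) = mex{1} = 0
G(5) = mex{0,0} = 1
G(6) = mex{1,1} = 0
G(7) = mex{0,0} = 1
G(8) = mex{1,1} = 0
G(9) = mex{0,0} = 1
G(10) = mex{1,1} = 0
G(11) = mex{0,0} = 1
G(12) = mex{1,1} = 0
G(13) = mex{0,0} = 1
G(14) = mex{1,1} = 0
G(15) = mex{0,0} = 1
Pile A: G(15) = 1.
Pile B: G(8) = 0.
Combined Grundy value = 1 ⊕ 0 = 1.

1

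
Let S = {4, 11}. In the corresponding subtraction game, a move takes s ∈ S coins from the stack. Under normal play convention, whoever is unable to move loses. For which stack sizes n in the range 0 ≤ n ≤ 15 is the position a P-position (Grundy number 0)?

0, 1, 2, 3, 8, 9, 10, 15

G(0) = 0
G(1) = mex{} = 0
G(2) = mex{} = 0
G(3) = mex{} = 0
G(4) = mex{0} = 1
G(5) = mex{0} = 1
G(6) = mex{0} = 1
G(7) = mex{0} = 1
G(8) = mex{1} = 0
G(9) = mex{1} = 0
G(10) = mex{1} = 0
G(11) = mex{1,0} = 2
G(12) = mex{0,0} = 1
G(13) = mex{0,0} = 1
G(14) = mex{0,0} = 1
G(15) = mex{2,1} = 0
P-positions are exactly the n with G(n) = 0.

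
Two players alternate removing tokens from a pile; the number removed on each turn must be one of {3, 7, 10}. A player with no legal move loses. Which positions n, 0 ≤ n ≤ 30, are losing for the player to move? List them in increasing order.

0, 1, 2, 6, 14, 15, 19, 20, 28

n :  0  1  2  3  4  5  6  7  8  9 10 11 12 13 14 15 16 17 18 19 20 21 22 23 24 25 26 27 28 29 30
G :  0  0  0  1  1  1  0  2  2  1  3  3  2  2  0  0  3  1  1  0  0  2  1  1  3  2  2  2  0  3  3
P-positions are exactly the n with G(n) = 0.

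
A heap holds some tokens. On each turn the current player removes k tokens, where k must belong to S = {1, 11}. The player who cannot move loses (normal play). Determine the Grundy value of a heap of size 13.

1

G(0) = 0
G(1) = mex{0} = 1
G(2) = mex{1} = 0
G(3) = mex{0} = 1
G(4) = mex{1} = 0
G(5) = mex{0} = 1
G(6) = mex{1} = 0
G(7) = mex{0} = 1
G(8) = mex{1} = 0
G(9) = mex{0} = 1
G(10) = mex{1} = 0
G(11) = mex{0,0} = 1
G(12) = mex{1,1} = 0
G(13) = mex{0,0} = 1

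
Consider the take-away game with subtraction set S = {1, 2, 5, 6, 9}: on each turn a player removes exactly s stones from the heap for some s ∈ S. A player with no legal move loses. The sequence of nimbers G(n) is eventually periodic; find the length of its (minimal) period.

G(0) = 0
G(1) = mex{0} = 1
G(2) = mex{1,0} = 2
G(3) = mex{2,1} = 0
G(4) = mex{0,2} = 1
G(5) = mex{1,0,0} = 2
G(6) = mex{2,1,1,0} = 3
G(7) = mex{3,2,2,1} = 0
G(8) = mex{0,3,0,2} = 1
G(9) = mex{1,0,1,0,0} = 2
G(10) = mex{2,1,2,1,1} = 0
G(11) = mex{0,2,3,2,2} = 1
G(12) = mex{1,0,0,3,0} = 2
G(13) = mex{2,1,1,0,1} = 3
G(14) = mex{3,2,2,1,2} = 0
G(15) = mex{0,3,0,2,3} = 1
G(16) = mex{1,0,1,0,0} = 2
G(17) = mex{2,1,2,1,1} = 0
G(n+7) = G(n) holds for n = 0,…,8 (a full window of length max(S) = 9), so the sequence is purely periodic with period 7.

7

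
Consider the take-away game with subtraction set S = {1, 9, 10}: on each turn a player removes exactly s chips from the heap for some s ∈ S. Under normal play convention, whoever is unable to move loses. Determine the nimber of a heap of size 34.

3

G(0) = 0
G(1) = mex{0} = 1
G(2) = mex{1} = 0
G(3) = mex{0} = 1
G(4) = mex{1} = 0
G(5) = mex{0} = 1
G(6) = mex{1} = 0
G(7) = mex{0} = 1
G(8) = mex{1} = 0
G(9) = mex{0,0} = 1
G(10) = mex{1,1,0} = 2
G(11) = mex{2,0,1} = 3
G(12) = mex{3,1,0} = 2
G(13) = mex{2,0,1} = 3
G(14) = mex{3,1,0} = 2
G(15) = mex{2,0,1} = 3
G(16) = mex{3,1,0} = 2
G(17) = mex{2,0,1} = 3
G(18) = mex{3,1,0} = 2
G(19) = mex{2,2,1} = 0
G(20) = mex{0,3,2} = 1
G(21) = mex{1,2,3} = 0
G(22) = mex{0,3,2} = 1
G(23) = mex{1,2,3} = 0
G(24) = mex{0,3,2} = 1
G(25) = mex{1,2,3} = 0
G(26) = mex{0,3,2} = 1
G(27) = mex{1,2,3} = 0
G(28) = mex{0,0,2} = 1
G(29) = mex{1,1,0} = 2
G(30) = mex{2,0,1} = 3
G(31) = mex{3,1,0} = 2
G(32) = mex{2,0,1} = 3
G(33) = mex{3,1,0} = 2
G(34) = mex{2,0,1} = 3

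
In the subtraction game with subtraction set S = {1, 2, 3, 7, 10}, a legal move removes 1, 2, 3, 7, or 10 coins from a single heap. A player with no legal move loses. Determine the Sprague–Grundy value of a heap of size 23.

3

G(0) = 0
G(1) = mex{0} = 1
G(2) = mex{1,0} = 2
G(3) = mex{2,1,0} = 3
G(4) = mex{3,2,1} = 0
G(5) = mex{0,3,2} = 1
G(6) = mex{1,0,3} = 2
G(7) = mex{2,1,0,0} = 3
G(8) = mex{3,2,1,1} = 0
G(9) = mex{0,3,2,2} = 1
G(10) = mex{1,0,3,3,0} = 2
G(11) = mex{2,1,0,0,1} = 3
G(12) = mex{3,2,1,1,2} = 0
G(13) = mex{0,3,2,2,3} = 1
G(14) = mex{1,0,3,3,0} = 2
G(15) = mex{2,1,0,0,1} = 3
G(16) = mex{3,2,1,1,2} = 0
G(17) = mex{0,3,2,2,3} = 1
G(18) = mex{1,0,3,3,0} = 2
G(19) = mex{2,1,0,0,1} = 3
G(20) = mex{3,2,1,1,2} = 0
G(21) = mex{0,3,2,2,3} = 1
G(22) = mex{1,0,3,3,0} = 2
G(23) = mex{2,1,0,0,1} = 3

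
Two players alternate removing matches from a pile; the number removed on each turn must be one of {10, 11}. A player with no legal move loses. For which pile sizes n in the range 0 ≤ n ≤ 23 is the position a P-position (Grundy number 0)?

0, 1, 2, 3, 4, 5, 6, 7, 8, 9, 21, 22, 23

n :  0  1  2  3  4  5  6  7  8  9 10 11 12 13 14 15 16 17 18 19 20 21 22 23
G :  0  0  0  0  0  0  0  0  0  0  1  1  1  1  1  1  1  1  1  1  2  0  0  0
P-positions are exactly the n with G(n) = 0.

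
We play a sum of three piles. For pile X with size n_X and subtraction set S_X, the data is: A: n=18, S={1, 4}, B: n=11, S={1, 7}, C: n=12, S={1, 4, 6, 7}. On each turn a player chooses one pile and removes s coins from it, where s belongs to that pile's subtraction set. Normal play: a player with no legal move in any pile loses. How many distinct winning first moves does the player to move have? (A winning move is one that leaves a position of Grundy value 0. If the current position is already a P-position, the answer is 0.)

1

Pile A, S = {1, 4}:
n :  0  1  2  3  4  5  6  7  8  9 10 11 12 13 14 15 16 17 18
G :  0  1  0  1  2  0  1  0  1  2  0  1  0  1  2  0  1  0  1
G_A(18) = 1.
Pile B, S = {1, 7}:
G(0) = 0
G(1) = mex{0} = 1
G(2) = mex{1} = 0
G(3) = mex{0} = 1
G(4) = mex{1} = 0
G(5) = mex{0} = 1
G(6) = mex{1} = 0
G(7) = mex{0,0} = 1
G(8) = mex{1,1} = 0
G(9) = mex{0,0} = 1
G(10) = mex{1,1} = 0
G(11) = mex{0,0} = 1
G_B(11) = 1.
Pile C, S = {1, 4, 6, 7}:
G(0) = 0
G(1) = mex{0} = 1
G(2) = mex{1} = 0
G(3) = mex{0} = 1
G(4) = mex{1,0} = 2
G(5) = mex{2,1} = 0
G(6) = mex{0,0,0} = 1
G(7) = mex{1,1,1,0} = 2
G(8) = mex{2,2,0,1} = 3
G(9) = mex{3,0,1,0} = 2
G(10) = mex{2,1,2,1} = 0
G(11) = mex{0,2,0,2} = 1
G(12) = mex{1,3,1,0} = 2
G_C(12) = 2.
Combined Grundy value = 1 ⊕ 1 ⊕ 2 = 2.
A winning move leaves total XOR = 0, i.e. changes one component's Grundy value g to g ⊕ X where X is the current total.
Pile A: need g' = 1⊕2 = 3. Options: 18−1→G=0, 18−4→G=2. Hits: 0.
Pile B: need g' = 1⊕2 = 3. Options: 11−1→G=0, 11−7→G=0. Hits: 0.
Pile C: need g' = 2⊕2 = 0. Options: 12−1→G=1, 12−4→G=3, 12−6→G=1, 12−7→G=0. Hits: 1.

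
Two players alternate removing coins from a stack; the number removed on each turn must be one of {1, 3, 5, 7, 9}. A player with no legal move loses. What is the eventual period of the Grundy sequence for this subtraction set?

n :  0  1  2  3  4  5  6  7  8  9 10 11 12 13 14
G :  0  1  0  1  0  1  0  1  0  1  0  1  0  1  0
G(n+2) = G(n) holds for n = 0,…,8 (a full window of length max(S) = 9), so the sequence is purely periodic with period 2.

2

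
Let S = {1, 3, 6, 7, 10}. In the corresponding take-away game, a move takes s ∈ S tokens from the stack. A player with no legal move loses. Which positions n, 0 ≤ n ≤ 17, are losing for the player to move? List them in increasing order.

G(0) = 0
G(1) = mex{0} = 1
G(2) = mex{1} = 0
G(3) = mex{0,0} = 1
G(4) = mex{1,1} = 0
G(5) = mex{0,0} = 1
G(6) = mex{1,1,0} = 2
G(7) = mex{2,0,1,0} = 3
G(8) = mex{3,1,0,1} = 2
G(9) = mex{2,2,1,0} = 3
G(10) = mex{3,3,0,1,0} = 2
G(11) = mex{2,2,1,0,1} = 3
G(12) = mex{3,3,2,1,0} = 4
G(13) = mex{4,2,3,2,1} = 0
G(14) = mex{0,3,2,3,0} = 1
G(15) = mex{1,4,3,2,1} = 0
G(16) = mex{0,0,2,3,2} = 1
G(17) = mex{1,1,3,2,3} = 0
P-positions are exactly the n with G(n) = 0.

0, 2, 4, 13, 15, 17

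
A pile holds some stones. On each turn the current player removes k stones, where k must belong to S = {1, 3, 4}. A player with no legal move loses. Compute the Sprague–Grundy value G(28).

G(0) = 0
G(1) = mex{0} = 1
G(2) = mex{1} = 0
G(3) = mex{0,0} = 1
G(4) = mex{1,1,0} = 2
G(5) = mex{2,0,1} = 3
G(6) = mex{3,1,0} = 2
G(7) = mex{2,2,1} = 0
G(8) = mex{0,3,2} = 1
G(9) = mex{1,2,3} = 0
G(10) = mex{0,0,2} = 1
G(11) = mex{1,1,0} = 2
G(12) = mex{2,0,1} = 3
G(13) = mex{3,1,0} = 2
G(14) = mex{2,2,1} = 0
G(15) = mex{0,3,2} = 1
G(16) = mex{1,2,3} = 0
G(17) = mex{0,0,2} = 1
G(18) = mex{1,1,0} = 2
G(19) = mex{2,0,1} = 3
G(20) = mex{3,1,0} = 2
G(21) = mex{2,2,1} = 0
G(22) = mex{0,3,2} = 1
G(23) = mex{1,2,3} = 0
G(24) = mex{0,0,2} = 1
G(25) = mex{1,1,0} = 2
G(26) = mex{2,0,1} = 3
G(27) = mex{3,1,0} = 2
G(28) = mex{2,2,1} = 0

0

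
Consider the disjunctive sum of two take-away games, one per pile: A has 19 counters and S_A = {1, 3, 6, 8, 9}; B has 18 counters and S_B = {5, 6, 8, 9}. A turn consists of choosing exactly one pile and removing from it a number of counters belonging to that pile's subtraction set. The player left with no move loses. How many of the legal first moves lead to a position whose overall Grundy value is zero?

3

Pile A, S = {1, 3, 6, 8, 9}:
G(0) = 0
G(1) = mex{0} = 1
G(2) = mex{1} = 0
G(3) = mex{0,0} = 1
G(4) = mex{1,1} = 0
G(5) = mex{0,0} = 1
G(6) = mex{1,1,0} = 2
G(7) = mex{2,0,1} = 3
G(8) = mex{3,1,0,0} = 2
G(9) = mex{2,2,1,1,0} = 3
G(10) = mex{3,3,0,0,1} = 2
G(11) = mex{2,2,1,1,0} = 3
G(12) = mex{3,3,2,0,1} = 4
G(13) = mex{4,2,3,1,0} = 5
G(14) = mex{5,3,2,2,1} = 0
G(15) = mex{0,4,3,3,2} = 1
G(16) = mex{1,5,2,2,3} = 0
G(17) = mex{0,0,3,3,2} = 1
G(18) = mex{1,1,4,2,3} = 0
G(19) = mex{0,0,5,3,2} = 1
G_A(19) = 1.
Pile B, S = {5, 6, 8, 9}:
n :  0  1  2  3  4  5  6  7  8  9 10 11 12 13 14 15 16 17 18
G :  0  0  0  0  0  1  1  1  1  1  2  2  2  2  0  0  0  0  0
G_B(18) = 0.
Combined Grundy value = 1 ⊕ 0 = 1.
A winning move leaves total XOR = 0, i.e. changes one component's Grundy value g to g ⊕ X where X is the current total.
Pile A: need g' = 1⊕1 = 0. Options: 19−1→G=0, 19−3→G=0, 19−6→G=5, 19−8→G=3, 19−9→G=2. Hits: 2.
Pile B: need g' = 0⊕1 = 1. Options: 18−5→G=2, 18−6→G=2, 18−8→G=2, 18−9→G=1. Hits: 1.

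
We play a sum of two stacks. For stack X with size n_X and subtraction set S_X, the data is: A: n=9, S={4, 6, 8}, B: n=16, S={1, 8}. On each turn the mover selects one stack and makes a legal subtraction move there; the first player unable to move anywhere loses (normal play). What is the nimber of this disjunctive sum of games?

Stack A, S = {4, 6, 8}:
G(0) = 0
G(1) = mex{} = 0
G(2) = mex{} = 0
G(3) = mex{} = 0
G(4) = mex{0} = 1
G(5) = mex{0} = 1
G(6) = mex{0,0} = 1
G(7) = mex{0,0} = 1
G(8) = mex{1,0,0} = 2
G(9) = mex{1,0,0} = 2
G_A(9) = 2.
Stack B, S = {1, 8}:
n :  0  1  2  3  4  5  6  7  8  9 10 11 12 13 14 15 16
G :  0  1  0  1  0  1  0  1  2  0  1  0  1  0  1  0  1
G_B(16) = 1.
Combined Grundy value = 2 ⊕ 1 = 3.

3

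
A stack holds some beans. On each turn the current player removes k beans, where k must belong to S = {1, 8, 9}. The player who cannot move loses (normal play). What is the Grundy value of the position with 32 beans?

0

G(0) = 0
G(1) = mex{0} = 1
G(2) = mex{1} = 0
G(3) = mex{0} = 1
G(4) = mex{1} = 0
G(5) = mex{0} = 1
G(6) = mex{1} = 0
G(7) = mex{0} = 1
G(8) = mex{1,0} = 2
G(9) = mex{2,1,0} = 3
G(10) = mex{3,0,1} = 2
G(11) = mex{2,1,0} = 3
G(12) = mex{3,0,1} = 2
G(13) = mex{2,1,0} = 3
G(14) = mex{3,0,1} = 2
G(15) = mex{2,1,0} = 3
G(16) = mex{3,2,1} = 0
G(17) = mex{0,3,2} = 1
G(18) = mex{1,2,3} = 0
G(19) = mex{0,3,2} = 1
G(20) = mex{1,2,3} = 0
G(21) = mex{0,3,2} = 1
G(22) = mex{1,2,3} = 0
G(23) = mex{0,3,2} = 1
G(24) = mex{1,0,3} = 2
G(25) = mex{2,1,0} = 3
G(26) = mex{3,0,1} = 2
G(27) = mex{2,1,0} = 3
G(28) = mex{3,0,1} = 2
G(29) = mex{2,1,0} = 3
G(30) = mex{3,0,1} = 2
G(31) = mex{2,1,0} = 3
G(32) = mex{3,2,1} = 0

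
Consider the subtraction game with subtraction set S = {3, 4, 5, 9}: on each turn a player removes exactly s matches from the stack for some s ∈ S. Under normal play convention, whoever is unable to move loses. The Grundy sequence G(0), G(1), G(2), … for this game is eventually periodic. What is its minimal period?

14

G(0) = 0
G(1) = mex{} = 0
G(2) = mex{} = 0
G(3) = mex{0} = 1
G(4) = mex{0,0} = 1
G(5) = mex{0,0,0} = 1
G(6) = mex{1,0,0} = 2
G(7) = mex{1,1,0} = 2
G(8) = mex{1,1,1} = 0
G(9) = mex{2,1,1,0} = 3
G(10) = mex{2,2,1,0} = 3
G(11) = mex{0,2,2,0} = 1
G(12) = mex{3,0,2,1} = 4
G(13) = mex{3,3,0,1} = 2
G(14) = mex{1,3,3,1} = 0
G(15) = mex{4,1,3,2} = 0
G(16) = mex{2,4,1,2} = 0
G(17) = mex{0,2,4,0} = 1
G(18) = mex{0,0,2,3} = 1
G(19) = mex{0,0,0,3} = 1
G(20) = mex{1,0,0,1} = 2
G(21) = mex{1,1,0,4} = 2
G(22) = mex{1,1,1,2} = 0
G(23) = mex{2,1,1,0} = 3
G(24) = mex{2,2,1,0} = 3
G(25) = mex{0,2,2,0} = 1
G(26) = mex{3,0,2,1} = 4
G(27) = mex{3,3,0,1} = 2
G(28) = mex{1,3,3,1} = 0
G(29) = mex{4,1,3,2} = 0
G(n+14) = G(n) holds for n = 0,…,8 (a full window of length max(S) = 9), so the sequence is purely periodic with period 14.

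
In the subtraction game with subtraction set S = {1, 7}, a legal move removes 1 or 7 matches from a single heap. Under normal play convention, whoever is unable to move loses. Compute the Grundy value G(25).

G(0) = 0
G(1) = mex{0} = 1
G(2) = mex{1} = 0
G(3) = mex{0} = 1
G(4) = mex{1} = 0
G(5) = mex{0} = 1
G(6) = mex{1} = 0
G(7) = mex{0,0} = 1
G(8) = mex{1,1} = 0
G(9) = mex{0,0} = 1
G(10) = mex{1,1} = 0
G(11) = mex{0,0} = 1
G(12) = mex{1,1} = 0
G(13) = mex{0,0} = 1
G(14) = mex{1,1} = 0
G(15) = mex{0,0} = 1
G(16) = mex{1,1} = 0
G(17) = mex{0,0} = 1
G(18) = mex{1,1} = 0
G(19) = mex{0,0} = 1
G(20) = mex{1,1} = 0
G(21) = mex{0,0} = 1
G(22) = mex{1,1} = 0
G(23) = mex{0,0} = 1
G(24) = mex{1,1} = 0
G(25) = mex{0,0} = 1

1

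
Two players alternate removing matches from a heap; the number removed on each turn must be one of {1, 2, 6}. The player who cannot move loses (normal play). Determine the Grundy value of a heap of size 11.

1

G(0) = 0
G(1) = mex{0} = 1
G(2) = mex{1,0} = 2
G(3) = mex{2,1} = 0
G(4) = mex{0,2} = 1
G(5) = mex{1,0} = 2
G(6) = mex{2,1,0} = 3
G(7) = mex{3,2,1} = 0
G(8) = mex{0,3,2} = 1
G(9) = mex{1,0,0} = 2
G(10) = mex{2,1,1} = 0
G(11) = mex{0,2,2} = 1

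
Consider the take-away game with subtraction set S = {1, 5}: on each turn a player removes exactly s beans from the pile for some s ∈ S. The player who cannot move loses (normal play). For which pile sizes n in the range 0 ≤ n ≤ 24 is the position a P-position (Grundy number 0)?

0, 2, 4, 6, 8, 10, 12, 14, 16, 18, 20, 22, 24

G(0) = 0
G(1) = mex{0} = 1
G(2) = mex{1} = 0
G(3) = mex{0} = 1
G(4) = mex{1} = 0
G(5) = mex{0,0} = 1
G(6) = mex{1,1} = 0
G(7) = mex{0,0} = 1
G(8) = mex{1,1} = 0
G(9) = mex{0,0} = 1
G(10) = mex{1,1} = 0
G(11) = mex{0,0} = 1
G(12) = mex{1,1} = 0
G(13) = mex{0,0} = 1
G(14) = mex{1,1} = 0
G(15) = mex{0,0} = 1
G(16) = mex{1,1} = 0
G(17) = mex{0,0} = 1
G(18) = mex{1,1} = 0
G(19) = mex{0,0} = 1
G(20) = mex{1,1} = 0
G(21) = mex{0,0} = 1
G(22) = mex{1,1} = 0
G(23) = mex{0,0} = 1
G(24) = mex{1,1} = 0
P-positions are exactly the n with G(n) = 0.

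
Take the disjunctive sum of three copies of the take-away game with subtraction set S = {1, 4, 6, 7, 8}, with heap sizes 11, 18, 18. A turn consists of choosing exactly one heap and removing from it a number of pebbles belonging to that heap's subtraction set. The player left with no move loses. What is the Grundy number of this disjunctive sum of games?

4

All heaps use S = {1, 4, 6, 7, 8}:
G(0) = 0
G(1) = mex{0} = 1
G(2) = mex{1} = 0
G(3) = mex{0} = 1
G(4) = mex{1,0} = 2
G(5) = mex{2,1} = 0
G(6) = mex{0,0,0} = 1
G(7) = mex{1,1,1,0} = 2
G(8) = mex{2,2,0,1,0} = 3
G(9) = mex{3,0,1,0,1} = 2
G(10) = mex{2,1,2,1,0} = 3
G(11) = mex{3,2,0,2,1} = 4
G(12) = mex{4,3,1,0,2} = 5
G(13) = mex{5,2,2,1,0} = 3
G(14) = mex{3,3,3,2,1} = 0
G(15) = mex{0,4,2,3,2} = 1
G(16) = mex{1,5,3,2,3} = 0
G(17) = mex{0,3,4,3,2} = 1
G(18) = mex{1,0,5,4,3} = 2
Heap A: G(11) = 4.
Heap B: G(18) = 2.
Heap C: G(18) = 2.
Combined Grundy value = 4 ⊕ 2 ⊕ 2 = 4.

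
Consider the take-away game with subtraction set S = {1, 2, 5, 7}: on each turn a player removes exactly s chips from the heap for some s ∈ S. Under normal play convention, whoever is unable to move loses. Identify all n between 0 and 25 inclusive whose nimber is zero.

G(0) = 0
G(1) = mex{0} = 1
G(2) = mex{1,0} = 2
G(3) = mex{2,1} = 0
G(4) = mex{0,2} = 1
G(5) = mex{1,0,0} = 2
G(6) = mex{2,1,1} = 0
G(7) = mex{0,2,2,0} = 1
G(8) = mex{1,0,0,1} = 2
G(9) = mex{2,1,1,2} = 0
G(10) = mex{0,2,2,0} = 1
G(11) = mex{1,0,0,1} = 2
G(12) = mex{2,1,1,2} = 0
G(13) = mex{0,2,2,0} = 1
G(14) = mex{1,0,0,1} = 2
G(15) = mex{2,1,1,2} = 0
G(16) = mex{0,2,2,0} = 1
G(17) = mex{1,0,0,1} = 2
G(18) = mex{2,1,1,2} = 0
G(19) = mex{0,2,2,0} = 1
G(20) = mex{1,0,0,1} = 2
G(21) = mex{2,1,1,2} = 0
G(22) = mex{0,2,2,0} = 1
G(23) = mex{1,0,0,1} = 2
G(24) = mex{2,1,1,2} = 0
G(25) = mex{0,2,2,0} = 1
P-positions are exactly the n with G(n) = 0.

0, 3, 6, 9, 12, 15, 18, 21, 24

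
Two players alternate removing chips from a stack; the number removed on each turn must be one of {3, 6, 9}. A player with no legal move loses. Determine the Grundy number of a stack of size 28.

1

G(0) = 0
G(1) = mex{} = 0
G(2) = mex{} = 0
G(3) = mex{0} = 1
G(4) = mex{0} = 1
G(5) = mex{0} = 1
G(6) = mex{1,0} = 2
G(7) = mex{1,0} = 2
G(8) = mex{1,0} = 2
G(9) = mex{2,1,0} = 3
G(10) = mex{2,1,0} = 3
G(11) = mex{2,1,0} = 3
G(12) = mex{3,2,1} = 0
G(13) = mex{3,2,1} = 0
G(14) = mex{3,2,1} = 0
G(15) = mex{0,3,2} = 1
G(16) = mex{0,3,2} = 1
G(17) = mex{0,3,2} = 1
G(18) = mex{1,0,3} = 2
G(19) = mex{1,0,3} = 2
G(20) = mex{1,0,3} = 2
G(21) = mex{2,1,0} = 3
G(22) = mex{2,1,0} = 3
G(23) = mex{2,1,0} = 3
G(24) = mex{3,2,1} = 0
G(25) = mex{3,2,1} = 0
G(26) = mex{3,2,1} = 0
G(27) = mex{0,3,2} = 1
G(28) = mex{0,3,2} = 1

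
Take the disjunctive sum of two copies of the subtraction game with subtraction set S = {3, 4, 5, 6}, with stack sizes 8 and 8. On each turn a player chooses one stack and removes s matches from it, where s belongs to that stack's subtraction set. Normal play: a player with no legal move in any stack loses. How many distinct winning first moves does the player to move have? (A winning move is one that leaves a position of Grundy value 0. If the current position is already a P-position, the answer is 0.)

0

All stacks use S = {3, 4, 5, 6}:
G(0) = 0
G(1) = mex{} = 0
G(2) = mex{} = 0
G(3) = mex{0} = 1
G(4) = mex{0,0} = 1
G(5) = mex{0,0,0} = 1
G(6) = mex{1,0,0,0} = 2
G(7) = mex{1,1,0,0} = 2
G(8) = mex{1,1,1,0} = 2
Stack A: G(8) = 2.
Stack B: G(8) = 2.
Combined Grundy value = 2 ⊕ 2 = 0.
A winning move leaves total XOR = 0, i.e. changes one component's Grundy value g to g ⊕ X where X is the current total.
Stack A: target g' = 2⊕0 = 2, but every legal move changes the Grundy value (mex property), so 0 moves.
Stack B: target g' = 2⊕0 = 2, but every legal move changes the Grundy value (mex property), so 0 moves.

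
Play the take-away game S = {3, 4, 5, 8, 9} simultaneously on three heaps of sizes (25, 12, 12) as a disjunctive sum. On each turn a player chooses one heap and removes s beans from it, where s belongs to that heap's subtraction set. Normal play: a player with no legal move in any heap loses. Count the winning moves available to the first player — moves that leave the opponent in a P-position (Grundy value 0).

0

All heaps use S = {3, 4, 5, 8, 9}:
n :  0  1  2  3  4  5  6  7  8  9 10 11 12 13 14 15 16 17 18 19 20 21 22 23 24 25
G :  0  0  0  1  1  1  2  2  2  3  3  3  0  0  0  1  1  1  2  2  2  3  3  3  0  0
Heap A: G(25) = 0.
Heap B: G(12) = 0.
Heap C: G(12) = 0.
Combined Grundy value = 0 ⊕ 0 ⊕ 0 = 0.
A winning move leaves total XOR = 0, i.e. changes one component's Grundy value g to g ⊕ X where X is the current total.
Heap A: target g' = 0⊕0 = 0, but every legal move changes the Grundy value (mex property), so 0 moves.
Heap B: target g' = 0⊕0 = 0, but every legal move changes the Grundy value (mex property), so 0 moves.
Heap C: target g' = 0⊕0 = 0, but every legal move changes the Grundy value (mex property), so 0 moves.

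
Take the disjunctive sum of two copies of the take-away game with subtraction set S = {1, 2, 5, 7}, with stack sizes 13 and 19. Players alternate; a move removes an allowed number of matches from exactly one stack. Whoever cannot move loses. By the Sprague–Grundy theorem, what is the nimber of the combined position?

All stacks use S = {1, 2, 5, 7}:
G(0) = 0
G(1) = mex{0} = 1
G(2) = mex{1,0} = 2
G(3) = mex{2,1} = 0
G(4) = mex{0,2} = 1
G(5) = mex{1,0,0} = 2
G(6) = mex{2,1,1} = 0
G(7) = mex{0,2,2,0} = 1
G(8) = mex{1,0,0,1} = 2
G(9) = mex{2,1,1,2} = 0
G(10) = mex{0,2,2,0} = 1
G(11) = mex{1,0,0,1} = 2
G(12) = mex{2,1,1,2} = 0
G(13) = mex{0,2,2,0} = 1
G(14) = mex{1,0,0,1} = 2
G(15) = mex{2,1,1,2} = 0
G(16) = mex{0,2,2,0} = 1
G(17) = mex{1,0,0,1} = 2
G(18) = mex{2,1,1,2} = 0
G(19) = mex{0,2,2,0} = 1
Stack A: G(13) = 1.
Stack B: G(19) = 1.
Combined Grundy value = 1 ⊕ 1 = 0.

0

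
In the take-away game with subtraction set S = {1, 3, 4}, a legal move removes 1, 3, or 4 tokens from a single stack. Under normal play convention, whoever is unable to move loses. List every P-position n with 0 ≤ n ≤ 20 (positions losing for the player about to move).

n :  0  1  2  3  4  5  6  7  8  9 10 11 12 13 14 15 16 17 18 19 20
G :  0  1  0  1  2  3  2  0  1  0  1  2  3  2  0  1  0  1  2  3  2
P-positions are exactly the n with G(n) = 0.

0, 2, 7, 9, 14, 16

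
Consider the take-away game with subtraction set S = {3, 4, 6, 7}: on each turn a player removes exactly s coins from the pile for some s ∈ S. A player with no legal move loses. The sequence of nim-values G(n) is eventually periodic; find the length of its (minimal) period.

G(0) = 0
G(1) = mex{} = 0
G(2) = mex{} = 0
G(3) = mex{0} = 1
G(4) = mex{0,0} = 1
G(5) = mex{0,0} = 1
G(6) = mex{1,0,0} = 2
G(7) = mex{1,1,0,0} = 2
G(8) = mex{1,1,0,0} = 2
G(9) = mex{2,1,1,0} = 3
G(10) = mex{2,2,1,1} = 0
G(11) = mex{2,2,1,1} = 0
G(12) = mex{3,2,2,1} = 0
G(13) = mex{0,3,2,2} = 1
G(14) = mex{0,0,2,2} = 1
G(15) = mex{0,0,3,2} = 1
G(16) = mex{1,0,0,3} = 2
G(17) = mex{1,1,0,0} = 2
G(18) = mex{1,1,0,0} = 2
G(19) = mex{2,1,1,0} = 3
G(20) = mex{2,2,1,1} = 0
G(21) = mex{2,2,1,1} = 0
G(n+10) = G(n) holds for n = 0,…,6 (a full window of length max(S) = 7), so the sequence is purely periodic with period 10.

10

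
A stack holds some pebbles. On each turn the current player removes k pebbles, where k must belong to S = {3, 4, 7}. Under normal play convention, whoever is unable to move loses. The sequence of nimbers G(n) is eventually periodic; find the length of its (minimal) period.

10

n :  0  1  2  3  4  5  6  7  8  9 10 11 12 13 14 15 16 17 18 19 20 21
G :  0  0  0  1  1  1  2  2  2  3  0  0  0  1  1  1  2  2  2  3  0  0
G(n+10) = G(n) holds for n = 0,…,6 (a full window of length max(S) = 7), so the sequence is purely periodic with period 10.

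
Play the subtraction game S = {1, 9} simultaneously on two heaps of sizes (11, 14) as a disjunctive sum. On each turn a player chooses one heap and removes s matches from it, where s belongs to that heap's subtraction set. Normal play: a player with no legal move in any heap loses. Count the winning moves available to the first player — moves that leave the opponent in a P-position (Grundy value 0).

All heaps use S = {1, 9}:
n :  0  1  2  3  4  5  6  7  8  9 10 11 12 13 14
G :  0  1  0  1  0  1  0  1  0  1  0  1  0  1  0
Heap A: G(11) = 1.
Heap B: G(14) = 0.
Combined Grundy value = 1 ⊕ 0 = 1.
A winning move leaves total XOR = 0, i.e. changes one component's Grundy value g to g ⊕ X where X is the current total.
Heap A: need g' = 1⊕1 = 0. Options: 11−1→G=0, 11−9→G=0. Hits: 2.
Heap B: need g' = 0⊕1 = 1. Options: 14−1→G=1, 14−9→G=1. Hits: 2.

4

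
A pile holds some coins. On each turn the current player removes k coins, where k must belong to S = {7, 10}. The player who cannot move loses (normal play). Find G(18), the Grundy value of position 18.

0

G(0) = 0
G(1) = mex{} = 0
G(2) = mex{} = 0
G(3) = mex{} = 0
G(4) = mex{} = 0
G(5) = mex{} = 0
G(6) = mex{} = 0
G(7) = mex{0} = 1
G(8) = mex{0} = 1
G(9) = mex{0} = 1
G(10) = mex{0,0} = 1
G(11) = mex{0,0} = 1
G(12) = mex{0,0} = 1
G(13) = mex{0,0} = 1
G(14) = mex{1,0} = 2
G(15) = mex{1,0} = 2
G(16) = mex{1,0} = 2
G(17) = mex{1,1} = 0
G(18) = mex{1,1} = 0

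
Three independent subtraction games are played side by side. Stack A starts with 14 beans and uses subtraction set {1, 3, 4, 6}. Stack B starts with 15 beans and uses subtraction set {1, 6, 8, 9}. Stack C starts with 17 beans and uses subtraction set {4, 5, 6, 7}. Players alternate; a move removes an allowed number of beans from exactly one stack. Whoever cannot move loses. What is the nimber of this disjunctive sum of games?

Stack A, S = {1, 3, 4, 6}:
G(0) = 0
G(1) = mex{0} = 1
G(2) = mex{1} = 0
G(3) = mex{0,0} = 1
G(4) = mex{1,1,0} = 2
G(5) = mex{2,0,1} = 3
G(6) = mex{3,1,0,0} = 2
G(7) = mex{2,2,1,1} = 0
G(8) = mex{0,3,2,0} = 1
G(9) = mex{1,2,3,1} = 0
G(10) = mex{0,0,2,2} = 1
G(11) = mex{1,1,0,3} = 2
G(12) = mex{2,0,1,2} = 3
G(13) = mex{3,1,0,0} = 2
G(14) = mex{2,2,1,1} = 0
G_A(14) = 0.
Stack B, S = {1, 6, 8, 9}:
n :  0  1  2  3  4  5  6  7  8  9 10 11 12 13 14 15
G :  0  1  0  1  0  1  2  0  1  2  3  2  3  2  0  1
G_B(15) = 1.
Stack C, S = {4, 5, 6, 7}:
G(0) = 0
G(1) = mex{} = 0
G(2) = mex{} = 0
G(3) = mex{} = 0
G(4) = mex{0} = 1
G(5) = mex{0,0} = 1
G(6) = mex{0,0,0} = 1
G(7) = mex{0,0,0,0} = 1
G(8) = mex{1,0,0,0} = 2
G(9) = mex{1,1,0,0} = 2
G(10) = mex{1,1,1,0} = 2
G(11) = mex{1,1,1,1} = 0
G(12) = mex{2,1,1,1} = 0
G(13) = mex{2,2,1,1} = 0
G(14) = mex{2,2,2,1} = 0
G(15) = mex{0,2,2,2} = 1
G(16) = mex{0,0,2,2} = 1
G(17) = mex{0,0,0,2} = 1
G_C(17) = 1.
Combined Grundy value = 0 ⊕ 1 ⊕ 1 = 0.

0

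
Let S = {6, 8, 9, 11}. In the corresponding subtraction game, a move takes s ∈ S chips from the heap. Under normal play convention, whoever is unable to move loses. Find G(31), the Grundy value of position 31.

n :  0  1  2  3  4  5  6  7  8  9 10 11 12 13 14 15 16 17 18 19 20 21 22 23 24 25 26 27 28 29 30 31
G :  0  0  0  0  0  0  1  1  1  1  1  1  2  2  2  2  2  0  0  0  0  0  0  1  1  1  1  1  1  2  2  2

2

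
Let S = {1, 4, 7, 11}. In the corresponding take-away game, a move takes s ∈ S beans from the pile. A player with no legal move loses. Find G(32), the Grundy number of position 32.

G(0) = 0
G(1) = mex{0} = 1
G(2) = mex{1} = 0
G(3) = mex{0} = 1
G(4) = mex{1,0} = 2
G(5) = mex{2,1} = 0
G(6) = mex{0,0} = 1
G(7) = mex{1,1,0} = 2
G(8) = mex{2,2,1} = 0
G(9) = mex{0,0,0} = 1
G(10) = mex{1,1,1} = 0
G(11) = mex{0,2,2,0} = 1
G(12) = mex{1,0,0,1} = 2
G(13) = mex{2,1,1,0} = 3
G(14) = mex{3,0,2,1} = 4
G(15) = mex{4,1,0,2} = 3
G(16) = mex{3,2,1,0} = 4
G(17) = mex{4,3,0,1} = 2
G(18) = mex{2,4,1,2} = 0
G(19) = mex{0,3,2,0} = 1
G(20) = mex{1,4,3,1} = 0
G(21) = mex{0,2,4,0} = 1
G(22) = mex{1,0,3,1} = 2
G(23) = mex{2,1,4,2} = 0
G(24) = mex{0,0,2,3} = 1
G(25) = mex{1,1,0,4} = 2
G(26) = mex{2,2,1,3} = 0
G(27) = mex{0,0,0,4} = 1
G(28) = mex{1,1,1,2} = 0
G(29) = mex{0,2,2,0} = 1
G(30) = mex{1,0,0,1} = 2
G(31) = mex{2,1,1,0} = 3
G(32) = mex{3,0,2,1} = 4

4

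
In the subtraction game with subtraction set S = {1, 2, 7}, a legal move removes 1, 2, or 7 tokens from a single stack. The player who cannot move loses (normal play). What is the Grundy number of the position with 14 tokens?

2

n :  0  1  2  3  4  5  6  7  8  9 10 11 12 13 14
G :  0  1  2  0  1  2  0  1  2  0  1  2  0  1  2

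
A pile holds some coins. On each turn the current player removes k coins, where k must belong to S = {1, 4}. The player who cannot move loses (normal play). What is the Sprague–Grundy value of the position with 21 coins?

G(0) = 0
G(1) = mex{0} = 1
G(2) = mex{1} = 0
G(3) = mex{0} = 1
G(4) = mex{1,0} = 2
G(5) = mex{2,1} = 0
G(6) = mex{0,0} = 1
G(7) = mex{1,1} = 0
G(8) = mex{0,2} = 1
G(9) = mex{1,0} = 2
G(10) = mex{2,1} = 0
G(11) = mex{0,0} = 1
G(12) = mex{1,1} = 0
G(13) = mex{0,2} = 1
G(14) = mex{1,0} = 2
G(15) = mex{2,1} = 0
G(16) = mex{0,0} = 1
G(17) = mex{1,1} = 0
G(18) = mex{0,2} = 1
G(19) = mex{1,0} = 2
G(20) = mex{2,1} = 0
G(21) = mex{0,0} = 1

1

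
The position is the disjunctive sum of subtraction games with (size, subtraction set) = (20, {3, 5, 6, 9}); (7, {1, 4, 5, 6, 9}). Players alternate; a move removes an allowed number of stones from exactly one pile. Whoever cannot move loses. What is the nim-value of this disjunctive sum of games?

1

Pile A, S = {3, 5, 6, 9}:
n :  0  1  2  3  4  5  6  7  8  9 10 11 12 13 14 15 16 17 18 19 20
G :  0  0  0  1  1  1  2  2  2  3  3  3  0  0  0  1  1  1  2  2  2
G_A(20) = 2.
Pile B, S = {1, 4, 5, 6, 9}:
n : 0 1 2 3 4 5 6 7
G : 0 1 0 1 2 3 2 3
G_B(7) = 3.
Combined Grundy value = 2 ⊕ 3 = 1.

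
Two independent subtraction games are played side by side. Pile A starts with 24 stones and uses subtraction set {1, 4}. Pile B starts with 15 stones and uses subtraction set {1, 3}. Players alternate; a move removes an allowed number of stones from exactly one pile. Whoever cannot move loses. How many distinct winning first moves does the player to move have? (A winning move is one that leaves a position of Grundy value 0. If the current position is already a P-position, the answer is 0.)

1

Pile A, S = {1, 4}:
n :  0  1  2  3  4  5  6  7  8  9 10 11 12 13 14 15 16 17 18 19 20 21 22 23 24
G :  0  1  0  1  2  0  1  0  1  2  0  1  0  1  2  0  1  0  1  2  0  1  0  1  2
G_A(24) = 2.
Pile B, S = {1, 3}:
G(0) = 0
G(1) = mex{0} = 1
G(2) = mex{1} = 0
G(3) = mex{0,0} = 1
G(4) = mex{1,1} = 0
G(5) = mex{0,0} = 1
G(6) = mex{1,1} = 0
G(7) = mex{0,0} = 1
G(8) = mex{1,1} = 0
G(9) = mex{0,0} = 1
G(10) = mex{1,1} = 0
G(11) = mex{0,0} = 1
G(12) = mex{1,1} = 0
G(13) = mex{0,0} = 1
G(14) = mex{1,1} = 0
G(15) = mex{0,0} = 1
G_B(15) = 1.
Combined Grundy value = 2 ⊕ 1 = 3.
A winning move leaves total XOR = 0, i.e. changes one component's Grundy value g to g ⊕ X where X is the current total.
Pile A: need g' = 2⊕3 = 1. Options: 24−1→G=1, 24−4→G=0. Hits: 1.
Pile B: need g' = 1⊕3 = 2. Options: 15−1→G=0, 15−3→G=0. Hits: 0.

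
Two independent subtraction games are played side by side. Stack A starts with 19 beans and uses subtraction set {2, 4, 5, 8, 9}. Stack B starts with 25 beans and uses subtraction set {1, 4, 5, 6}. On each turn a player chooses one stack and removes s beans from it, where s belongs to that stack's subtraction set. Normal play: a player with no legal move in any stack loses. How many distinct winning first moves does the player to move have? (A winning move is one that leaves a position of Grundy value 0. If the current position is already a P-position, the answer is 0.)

0

Stack A, S = {2, 4, 5, 8, 9}:
G(0) = 0
G(1) = mex{} = 0
G(2) = mex{0} = 1
G(3) = mex{0} = 1
G(4) = mex{1,0} = 2
G(5) = mex{1,0,0} = 2
G(6) = mex{2,1,0} = 3
G(7) = mex{2,1,1} = 0
G(8) = mex{3,2,1,0} = 4
G(9) = mex{0,2,2,0,0} = 1
G(10) = mex{4,3,2,1,0} = 5
G(11) = mex{1,0,3,1,1} = 2
G(12) = mex{5,4,0,2,1} = 3
G(13) = mex{2,1,4,2,2} = 0
G(14) = mex{3,5,1,3,2} = 0
G(15) = mex{0,2,5,0,3} = 1
G(16) = mex{0,3,2,4,0} = 1
G(17) = mex{1,0,3,1,4} = 2
G(18) = mex{1,0,0,5,1} = 2
G(19) = mex{2,1,0,2,5} = 3
G_A(19) = 3.
Stack B, S = {1, 4, 5, 6}:
n :  0  1  2  3  4  5  6  7  8  9 10 11 12 13 14 15 16 17 18 19 20 21 22 23 24 25
G :  0  1  0  1  2  3  2  3  4  0  1  0  1  2  3  2  3  4  0  1  0  1  2  3  2  3
G_B(25) = 3.
Combined Grundy value = 3 ⊕ 3 = 0.
A winning move leaves total XOR = 0, i.e. changes one component's Grundy value g to g ⊕ X where X is the current total.
Stack A: target g' = 3⊕0 = 3, but every legal move changes the Grundy value (mex property), so 0 moves.
Stack B: target g' = 3⊕0 = 3, but every legal move changes the Grundy value (mex property), so 0 moves.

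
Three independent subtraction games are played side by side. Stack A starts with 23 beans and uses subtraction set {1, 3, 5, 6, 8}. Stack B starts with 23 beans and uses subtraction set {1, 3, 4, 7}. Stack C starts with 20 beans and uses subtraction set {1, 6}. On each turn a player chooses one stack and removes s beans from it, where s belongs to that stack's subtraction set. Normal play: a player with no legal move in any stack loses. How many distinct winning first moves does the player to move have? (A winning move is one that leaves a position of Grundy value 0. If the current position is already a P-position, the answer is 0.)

0

Stack A, S = {1, 3, 5, 6, 8}:
G(0) = 0
G(1) = mex{0} = 1
G(2) = mex{1} = 0
G(3) = mex{0,0} = 1
G(4) = mex{1,1} = 0
G(5) = mex{0,0,0} = 1
G(6) = mex{1,1,1,0} = 2
G(7) = mex{2,0,0,1} = 3
G(8) = mex{3,1,1,0,0} = 2
G(9) = mex{2,2,0,1,1} = 3
G(10) = mex{3,3,1,0,0} = 2
G(11) = mex{2,2,2,1,1} = 0
G(12) = mex{0,3,3,2,0} = 1
G(13) = mex{1,2,2,3,1} = 0
G(14) = mex{0,0,3,2,2} = 1
G(15) = mex{1,1,2,3,3} = 0
G(16) = mex{0,0,0,2,2} = 1
G(17) = mex{1,1,1,0,3} = 2
G(18) = mex{2,0,0,1,2} = 3
G(19) = mex{3,1,1,0,0} = 2
G(20) = mex{2,2,0,1,1} = 3
G(21) = mex{3,3,1,0,0} = 2
G(22) = mex{2,2,2,1,1} = 0
G(23) = mex{0,3,3,2,0} = 1
G_A(23) = 1.
Stack B, S = {1, 3, 4, 7}:
G(0) = 0
G(1) = mex{0} = 1
G(2) = mex{1} = 0
G(3) = mex{0,0} = 1
G(4) = mex{1,1,0} = 2
G(5) = mex{2,0,1} = 3
G(6) = mex{3,1,0} = 2
G(7) = mex{2,2,1,0} = 3
G(8) = mex{3,3,2,1} = 0
G(9) = mex{0,2,3,0} = 1
G(10) = mex{1,3,2,1} = 0
G(11) = mex{0,0,3,2} = 1
G(12) = mex{1,1,0,3} = 2
G(13) = mex{2,0,1,2} = 3
G(14) = mex{3,1,0,3} = 2
G(15) = mex{2,2,1,0} = 3
G(16) = mex{3,3,2,1} = 0
G(17) = mex{0,2,3,0} = 1
G(18) = mex{1,3,2,1} = 0
G(19) = mex{0,0,3,2} = 1
G(20) = mex{1,1,0,3} = 2
G(21) = mex{2,0,1,2} = 3
G(22) = mex{3,1,0,3} = 2
G(23) = mex{2,2,1,0} = 3
G_B(23) = 3.
Stack C, S = {1, 6}:
n :  0  1  2  3  4  5  6  7  8  9 10 11 12 13 14 15 16 17 18 19 20
G :  0  1  0  1  0  1  2  0  1  0  1  0  1  2  0  1  0  1  0  1  2
G_C(20) = 2.
Combined Grundy value = 1 ⊕ 3 ⊕ 2 = 0.
A winning move leaves total XOR = 0, i.e. changes one component's Grundy value g to g ⊕ X where X is the current total.
Stack A: target g' = 1⊕0 = 1, but every legal move changes the Grundy value (mex property), so 0 moves.
Stack B: target g' = 3⊕0 = 3, but every legal move changes the Grundy value (mex property), so 0 moves.
Stack C: target g' = 2⊕0 = 2, but every legal move changes the Grundy value (mex property), so 0 moves.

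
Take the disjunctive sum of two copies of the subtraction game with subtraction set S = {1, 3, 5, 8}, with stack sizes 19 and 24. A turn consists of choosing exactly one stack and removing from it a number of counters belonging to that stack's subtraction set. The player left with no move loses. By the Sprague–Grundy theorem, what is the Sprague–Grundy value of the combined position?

3

All stacks use S = {1, 3, 5, 8}:
G(0) = 0
G(1) = mex{0} = 1
G(2) = mex{1} = 0
G(3) = mex{0,0} = 1
G(4) = mex{1,1} = 0
G(5) = mex{0,0,0} = 1
G(6) = mex{1,1,1} = 0
G(7) = mex{0,0,0} = 1
G(8) = mex{1,1,1,0} = 2
G(9) = mex{2,0,0,1} = 3
G(10) = mex{3,1,1,0} = 2
G(11) = mex{2,2,0,1} = 3
G(12) = mex{3,3,1,0} = 2
G(13) = mex{2,2,2,1} = 0
G(14) = mex{0,3,3,0} = 1
G(15) = mex{1,2,2,1} = 0
G(16) = mex{0,0,3,2} = 1
G(17) = mex{1,1,2,3} = 0
G(18) = mex{0,0,0,2} = 1
G(19) = mex{1,1,1,3} = 0
G(20) = mex{0,0,0,2} = 1
G(21) = mex{1,1,1,0} = 2
G(22) = mex{2,0,0,1} = 3
G(23) = mex{3,1,1,0} = 2
G(24) = mex{2,2,0,1} = 3
Stack A: G(19) = 0.
Stack B: G(24) = 3.
Combined Grundy value = 0 ⊕ 3 = 3.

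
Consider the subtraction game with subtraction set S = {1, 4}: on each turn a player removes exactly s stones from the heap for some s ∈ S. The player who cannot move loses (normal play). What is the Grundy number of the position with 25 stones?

0

n :  0  1  2  3  4  5  6  7  8  9 10 11 12 13 14 15 16 17 18 19 20 21 22 23 24 25
G :  0  1  0  1  2  0  1  0  1  2  0  1  0  1  2  0  1  0  1  2  0  1  0  1  2  0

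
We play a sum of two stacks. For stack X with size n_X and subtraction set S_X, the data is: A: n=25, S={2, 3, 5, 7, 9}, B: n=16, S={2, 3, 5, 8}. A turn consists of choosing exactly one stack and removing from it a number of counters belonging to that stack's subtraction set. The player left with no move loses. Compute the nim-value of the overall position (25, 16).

2

Stack A, S = {2, 3, 5, 7, 9}:
G(0) = 0
G(1) = mex{} = 0
G(2) = mex{0} = 1
G(3) = mex{0,0} = 1
G(4) = mex{1,0} = 2
G(5) = mex{1,1,0} = 2
G(6) = mex{2,1,0} = 3
G(7) = mex{2,2,1,0} = 3
G(8) = mex{3,2,1,0} = 4
G(9) = mex{3,3,2,1,0} = 4
G(10) = mex{4,3,2,1,0} = 5
G(11) = mex{4,4,3,2,1} = 0
G(12) = mex{5,4,3,2,1} = 0
G(13) = mex{0,5,4,3,2} = 1
G(14) = mex{0,0,4,3,2} = 1
G(15) = mex{1,0,5,4,3} = 2
G(16) = mex{1,1,0,4,3} = 2
G(17) = mex{2,1,0,5,4} = 3
G(18) = mex{2,2,1,0,4} = 3
G(19) = mex{3,2,1,0,5} = 4
G(20) = mex{3,3,2,1,0} = 4
G(21) = mex{4,3,2,1,0} = 5
G(22) = mex{4,4,3,2,1} = 0
G(23) = mex{5,4,3,2,1} = 0
G(24) = mex{0,5,4,3,2} = 1
G(25) = mex{0,0,4,3,2} = 1
G_A(25) = 1.
Stack B, S = {2, 3, 5, 8}:
n :  0  1  2  3  4  5  6  7  8  9 10 11 12 13 14 15 16
G :  0  0  1  1  2  2  3  0  4  1  3  0  4  1  2  2  3
G_B(16) = 3.
Combined Grundy value = 1 ⊕ 3 = 2.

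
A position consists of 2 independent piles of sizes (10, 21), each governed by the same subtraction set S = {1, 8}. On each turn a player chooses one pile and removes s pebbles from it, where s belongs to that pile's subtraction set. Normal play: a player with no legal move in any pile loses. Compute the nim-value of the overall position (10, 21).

All piles use S = {1, 8}:
n :  0  1  2  3  4  5  6  7  8  9 10 11 12 13 14 15 16 17 18 19 20 21
G :  0  1  0  1  0  1  0  1  2  0  1  0  1  0  1  0  1  2  0  1  0  1
Pile A: G(10) = 1.
Pile B: G(21) = 1.
Combined Grundy value = 1 ⊕ 1 = 0.

0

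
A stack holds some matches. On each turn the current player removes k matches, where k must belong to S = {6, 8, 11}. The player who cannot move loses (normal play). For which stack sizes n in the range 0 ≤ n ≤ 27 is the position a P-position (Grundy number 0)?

G(0) = 0
G(1) = mex{} = 0
G(2) = mex{} = 0
G(3) = mex{} = 0
G(4) = mex{} = 0
G(5) = mex{} = 0
G(6) = mex{0} = 1
G(7) = mex{0} = 1
G(8) = mex{0,0} = 1
G(9) = mex{0,0} = 1
G(10) = mex{0,0} = 1
G(11) = mex{0,0,0} = 1
G(12) = mex{1,0,0} = 2
G(13) = mex{1,0,0} = 2
G(14) = mex{1,1,0} = 2
G(15) = mex{1,1,0} = 2
G(16) = mex{1,1,0} = 2
G(17) = mex{1,1,1} = 0
G(18) = mex{2,1,1} = 0
G(19) = mex{2,1,1} = 0
G(20) = mex{2,2,1} = 0
G(21) = mex{2,2,1} = 0
G(22) = mex{2,2,1} = 0
G(23) = mex{0,2,2} = 1
G(24) = mex{0,2,2} = 1
G(25) = mex{0,0,2} = 1
G(26) = mex{0,0,2} = 1
G(27) = mex{0,0,2} = 1
P-positions are exactly the n with G(n) = 0.

0, 1, 2, 3, 4, 5, 17, 18, 19, 20, 21, 22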